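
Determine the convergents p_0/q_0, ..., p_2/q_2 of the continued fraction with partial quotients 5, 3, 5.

5/1, 16/3, 85/16

Using the convergent recurrence p_i = a_i*p_{i-1} + p_{i-2}, q_i = a_i*q_{i-1} + q_{i-2} with p_{-2}=0, p_{-1}=1, q_{-2}=1, q_{-1}=0:
  i=0: a_0=5, p_0 = 5*1 + 0 = 5, q_0 = 5*0 + 1 = 1.
  i=1: a_1=3, p_1 = 3*5 + 1 = 16, q_1 = 3*1 + 0 = 3.
  i=2: a_2=5, p_2 = 5*16 + 5 = 85, q_2 = 5*3 + 1 = 16.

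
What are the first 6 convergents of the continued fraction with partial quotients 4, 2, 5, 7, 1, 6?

4/1, 9/2, 49/11, 352/79, 401/90, 2758/619

Using the convergent recurrence p_i = a_i*p_{i-1} + p_{i-2}, q_i = a_i*q_{i-1} + q_{i-2} with p_{-2}=0, p_{-1}=1, q_{-2}=1, q_{-1}=0:
  i=0: a_0=4, p_0 = 4*1 + 0 = 4, q_0 = 4*0 + 1 = 1.
  i=1: a_1=2, p_1 = 2*4 + 1 = 9, q_1 = 2*1 + 0 = 2.
  i=2: a_2=5, p_2 = 5*9 + 4 = 49, q_2 = 5*2 + 1 = 11.
  i=3: a_3=7, p_3 = 7*49 + 9 = 352, q_3 = 7*11 + 2 = 79.
  i=4: a_4=1, p_4 = 1*352 + 49 = 401, q_4 = 1*79 + 11 = 90.
  i=5: a_5=6, p_5 = 6*401 + 352 = 2758, q_5 = 6*90 + 79 = 619.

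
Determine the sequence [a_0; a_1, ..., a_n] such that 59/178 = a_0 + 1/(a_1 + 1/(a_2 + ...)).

Run the Euclidean algorithm on 59 and 178; the successive quotients are the partial quotients a_0, a_1, ... (each step inverts the fractional part left over by the previous one):
  59 = 0*178 + 59, so a_0 = 0.
  178 = 3*59 + 1, so a_1 = 3.
  59 = 59*1 + 0, so a_2 = 59.
The remainder reaches 0 after 3 divisions, so the expansion has 3 partial quotients, read off in order.

[0; 3, 59]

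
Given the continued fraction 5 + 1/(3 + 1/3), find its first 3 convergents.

Using the convergent recurrence p_i = a_i*p_{i-1} + p_{i-2}, q_i = a_i*q_{i-1} + q_{i-2} with p_{-2}=0, p_{-1}=1, q_{-2}=1, q_{-1}=0:
  i=0: a_0=5, p_0 = 5*1 + 0 = 5, q_0 = 5*0 + 1 = 1.
  i=1: a_1=3, p_1 = 3*5 + 1 = 16, q_1 = 3*1 + 0 = 3.
  i=2: a_2=3, p_2 = 3*16 + 5 = 53, q_2 = 3*3 + 1 = 10.

5/1, 16/3, 53/10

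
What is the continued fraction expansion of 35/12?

[2; 1, 11]

Run the Euclidean algorithm on 35 and 12; the successive quotients are the partial quotients a_0, a_1, ... (each step inverts the fractional part left over by the previous one):
  35 = 2*12 + 11, so a_0 = 2.
  12 = 1*11 + 1, so a_1 = 1.
  11 = 11*1 + 0, so a_2 = 11.
The remainder reaches 0 after 3 divisions, so the expansion has 3 partial quotients, read off in order.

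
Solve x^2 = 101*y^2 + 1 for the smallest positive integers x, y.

First expand sqrt(101) as a continued fraction. With x_i = (sqrt(101) + m_i)/d_i and (m_0, d_0) = (0, 1): a_0 = floor(sqrt(101)) = 10, since 10^2 = 100 <= 101 < 121 = 11^2.
Iterate m_{i+1} = d_i*a_i - m_i, d_{i+1} = (101 - m_{i+1}^2)/d_i, a_{i+1} = floor((a_0 + m_{i+1})/d_{i+1}):
  m_1 = 1*10 - 0 = 10, d_1 = (101 - 10^2)/1 = 1/1 = 1, a_1 = floor((10 + 10)/1) = 20.
  m_2 = 1*20 - 10 = 10, d_2 = (101 - 10^2)/1 = 1/1 = 1: (m_2, d_2) = (m_1, d_1) = (10, 1), so from here the quotient a_1 repeats; the period length is 1.
So sqrt(101) = [10; (20)] with period length k = 1.
k is odd, so (p_{k-1}, q_{k-1}) only solves x^2 - 101y^2 = -1 and the fundamental solution of x^2 - 101y^2 = 1 is (p_{2k-1}, q_{2k-1}) = (p_1, q_1); compute convergents through index 1, running through the period twice.
Convergents (p_i = a_i*p_{i-1} + p_{i-2}, q_i = a_i*q_{i-1} + q_{i-2} with p_{-2}=0, p_{-1}=1, q_{-2}=1, q_{-1}=0):
  i=0: a_0=10, p_0 = 10*1 + 0 = 10, q_0 = 10*0 + 1 = 1.
  i=1: a_1=20, p_1 = 20*10 + 1 = 201, q_1 = 20*1 + 0 = 20.
Indeed p_0^2 - 101*q_0^2 = 100 - 101 = -1, not +1.
Check: 201^2 - 101*20^2 = 40401 - 40400 = 1, so (x, y) = (201, 20) solves the equation, and by the theorem it is the least positive solution.

(x, y) = (201, 20)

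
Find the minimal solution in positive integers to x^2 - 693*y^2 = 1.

(x, y) = (246401, 9360)

First expand sqrt(693) as a continued fraction. With x_i = (sqrt(693) + m_i)/d_i and (m_0, d_0) = (0, 1): a_0 = floor(sqrt(693)) = 26, since 26^2 = 676 <= 693 < 729 = 27^2.
Iterate m_{i+1} = d_i*a_i - m_i, d_{i+1} = (693 - m_{i+1}^2)/d_i, a_{i+1} = floor((a_0 + m_{i+1})/d_{i+1}):
  m_1 = 1*26 - 0 = 26, d_1 = (693 - 26^2)/1 = 17/1 = 17, a_1 = floor((26 + 26)/17) = 3.
  m_2 = 17*3 - 26 = 25, d_2 = (693 - 25^2)/17 = 68/17 = 4, a_2 = floor((26 + 25)/4) = 12.
  m_3 = 4*12 - 25 = 23, d_3 = (693 - 23^2)/4 = 164/4 = 41, a_3 = floor((26 + 23)/41) = 1.
  m_4 = 41*1 - 23 = 18, d_4 = (693 - 18^2)/41 = 369/41 = 9, a_4 = floor((26 + 18)/9) = 4.
  m_5 = 9*4 - 18 = 18, d_5 = (693 - 18^2)/9 = 369/9 = 41, a_5 = floor((26 + 18)/41) = 1.
  m_6 = 41*1 - 18 = 23, d_6 = (693 - 23^2)/41 = 164/41 = 4, a_6 = floor((26 + 23)/4) = 12.
  m_7 = 4*12 - 23 = 25, d_7 = (693 - 25^2)/4 = 68/4 = 17, a_7 = floor((26 + 25)/17) = 3.
  m_8 = 17*3 - 25 = 26, d_8 = (693 - 26^2)/17 = 17/17 = 1, a_8 = floor((26 + 26)/1) = 52.
  m_9 = 1*52 - 26 = 26, d_9 = (693 - 26^2)/1 = 17/1 = 17: (m_9, d_9) = (m_1, d_1) = (26, 17), so from here the quotients repeat a_1, ..., a_8; the period length is 8.
So sqrt(693) = [26; (3, 12, 1, 4, 1, 12, 3, 52)] with period length k = 8.
k is even, so the fundamental solution of x^2 - 693y^2 = 1 is (p_{k-1}, q_{k-1}) = (p_7, q_7); compute convergents through index 7.
Convergents (p_i = a_i*p_{i-1} + p_{i-2}, q_i = a_i*q_{i-1} + q_{i-2} with p_{-2}=0, p_{-1}=1, q_{-2}=1, q_{-1}=0):
  i=0: a_0=26, p_0 = 26*1 + 0 = 26, q_0 = 26*0 + 1 = 1.
  i=1: a_1=3, p_1 = 3*26 + 1 = 79, q_1 = 3*1 + 0 = 3.
  i=2: a_2=12, p_2 = 12*79 + 26 = 974, q_2 = 12*3 + 1 = 37.
  i=3: a_3=1, p_3 = 1*974 + 79 = 1053, q_3 = 1*37 + 3 = 40.
  i=4: a_4=4, p_4 = 4*1053 + 974 = 5186, q_4 = 4*40 + 37 = 197.
  i=5: a_5=1, p_5 = 1*5186 + 1053 = 6239, q_5 = 1*197 + 40 = 237.
  i=6: a_6=12, p_6 = 12*6239 + 5186 = 80054, q_6 = 12*237 + 197 = 3041.
  i=7: a_7=3, p_7 = 3*80054 + 6239 = 246401, q_7 = 3*3041 + 237 = 9360.
Check: 246401^2 - 693*9360^2 = 60713452801 - 60713452800 = 1, so (x, y) = (246401, 9360) solves the equation, and by the theorem it is the least positive solution.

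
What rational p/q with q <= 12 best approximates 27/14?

Expand x = 27/14 as a continued fraction with the Euclidean algorithm:
  27 = 1*14 + 13, so a_0 = 1.
  14 = 1*13 + 1, so a_1 = 1.
  13 = 13*1 + 0, so a_2 = 13.
so x = [1; 1, 13].
Convergents (p_i = a_i*p_{i-1} + p_{i-2}, q_i = a_i*q_{i-1} + q_{i-2} with p_{-2}=0, p_{-1}=1, q_{-2}=1, q_{-1}=0), until the denominator exceeds 12:
  i=0: a_0=1, p_0 = 1*1 + 0 = 1, q_0 = 1*0 + 1 = 1.
  i=1: a_1=1, p_1 = 1*1 + 1 = 2, q_1 = 1*1 + 0 = 1.
  i=2: a_2=13, p_2 = 13*2 + 1 = 27, q_2 = 13*1 + 1 = 14.
q_2 = 14 > 12, so the last convergent with denominator <= 12 is p_1/q_1 = 2/1.
The closest fraction with denominator <= 12 is either p_1/q_1 or the intermediate fraction (k*p_1 + p_0)/(k*q_1 + q_0) with the largest k >= 1 whose denominator stays <= 12; these approach x as k grows, and every other convergent or intermediate fraction in range is farther away.
Largest k: floor((12 - q_0)/q_1) = floor((12 - 1)/1) = 11.
That gives (11*2 + 1)/(11*1 + 1) = 23/12.
Compare the errors: |x - 2/1| = |27*1 - 2*14|/(14*1) = 1/14, and |x - 23/12| = |27*12 - 23*14|/(14*12) = 2/168.
Cross-multiplying, 2*14 = 28 < 168 = 1*168, so 2/168 is smaller: the intermediate fraction 23/12 is closer to x than 2/1.

23/12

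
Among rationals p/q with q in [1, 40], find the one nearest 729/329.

82/37

Expand x = 729/329 as a continued fraction with the Euclidean algorithm:
  729 = 2*329 + 71, so a_0 = 2.
  329 = 4*71 + 45, so a_1 = 4.
  71 = 1*45 + 26, so a_2 = 1.
  45 = 1*26 + 19, so a_3 = 1.
  26 = 1*19 + 7, so a_4 = 1.
  19 = 2*7 + 5, so a_5 = 2.
  7 = 1*5 + 2, so a_6 = 1.
  5 = 2*2 + 1, so a_7 = 2.
  2 = 2*1 + 0, so a_8 = 2.
so x = [2; 4, 1, 1, 1, 2, 1, 2, 2].
Convergents (p_i = a_i*p_{i-1} + p_{i-2}, q_i = a_i*q_{i-1} + q_{i-2} with p_{-2}=0, p_{-1}=1, q_{-2}=1, q_{-1}=0), until the denominator exceeds 40:
  i=0: a_0=2, p_0 = 2*1 + 0 = 2, q_0 = 2*0 + 1 = 1.
  i=1: a_1=4, p_1 = 4*2 + 1 = 9, q_1 = 4*1 + 0 = 4.
  i=2: a_2=1, p_2 = 1*9 + 2 = 11, q_2 = 1*4 + 1 = 5.
  i=3: a_3=1, p_3 = 1*11 + 9 = 20, q_3 = 1*5 + 4 = 9.
  i=4: a_4=1, p_4 = 1*20 + 11 = 31, q_4 = 1*9 + 5 = 14.
  i=5: a_5=2, p_5 = 2*31 + 20 = 82, q_5 = 2*14 + 9 = 37.
  i=6: a_6=1, p_6 = 1*82 + 31 = 113, q_6 = 1*37 + 14 = 51.
q_6 = 51 > 40, so the last convergent with denominator <= 40 is p_5/q_5 = 82/37.
The closest fraction with denominator <= 40 is either p_5/q_5 or the intermediate fraction (k*p_5 + p_4)/(k*q_5 + q_4) with the largest k >= 1 whose denominator stays <= 40; these approach x as k grows, and every other convergent or intermediate fraction in range is farther away.
Largest k: floor((40 - q_4)/q_5) = floor((40 - 14)/37) = 0.
Since k = 0, no intermediate fraction beyond p_5/q_5 has denominator <= 40, so the convergent 82/37 is the closest (its error is |729*37 - 82*329|/(329*37) = 5/12173).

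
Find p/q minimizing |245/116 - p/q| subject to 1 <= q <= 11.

19/9

Expand x = 245/116 as a continued fraction with the Euclidean algorithm:
  245 = 2*116 + 13, so a_0 = 2.
  116 = 8*13 + 12, so a_1 = 8.
  13 = 1*12 + 1, so a_2 = 1.
  12 = 12*1 + 0, so a_3 = 12.
so x = [2; 8, 1, 12].
Convergents (p_i = a_i*p_{i-1} + p_{i-2}, q_i = a_i*q_{i-1} + q_{i-2} with p_{-2}=0, p_{-1}=1, q_{-2}=1, q_{-1}=0), until the denominator exceeds 11:
  i=0: a_0=2, p_0 = 2*1 + 0 = 2, q_0 = 2*0 + 1 = 1.
  i=1: a_1=8, p_1 = 8*2 + 1 = 17, q_1 = 8*1 + 0 = 8.
  i=2: a_2=1, p_2 = 1*17 + 2 = 19, q_2 = 1*8 + 1 = 9.
  i=3: a_3=12, p_3 = 12*19 + 17 = 245, q_3 = 12*9 + 8 = 116.
q_3 = 116 > 11, so the last convergent with denominator <= 11 is p_2/q_2 = 19/9.
The closest fraction with denominator <= 11 is either p_2/q_2 or the intermediate fraction (k*p_2 + p_1)/(k*q_2 + q_1) with the largest k >= 1 whose denominator stays <= 11; these approach x as k grows, and every other convergent or intermediate fraction in range is farther away.
Largest k: floor((11 - q_1)/q_2) = floor((11 - 8)/9) = 0.
Since k = 0, no intermediate fraction beyond p_2/q_2 has denominator <= 11, so the convergent 19/9 is the closest (its error is |245*9 - 19*116|/(116*9) = 1/1044).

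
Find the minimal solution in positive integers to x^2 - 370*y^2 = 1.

First expand sqrt(370) as a continued fraction. With x_i = (sqrt(370) + m_i)/d_i and (m_0, d_0) = (0, 1): a_0 = floor(sqrt(370)) = 19, since 19^2 = 361 <= 370 < 400 = 20^2.
Iterate m_{i+1} = d_i*a_i - m_i, d_{i+1} = (370 - m_{i+1}^2)/d_i, a_{i+1} = floor((a_0 + m_{i+1})/d_{i+1}):
  m_1 = 1*19 - 0 = 19, d_1 = (370 - 19^2)/1 = 9/1 = 9, a_1 = floor((19 + 19)/9) = 4.
  m_2 = 9*4 - 19 = 17, d_2 = (370 - 17^2)/9 = 81/9 = 9, a_2 = floor((19 + 17)/9) = 4.
  m_3 = 9*4 - 17 = 19, d_3 = (370 - 19^2)/9 = 9/9 = 1, a_3 = floor((19 + 19)/1) = 38.
  m_4 = 1*38 - 19 = 19, d_4 = (370 - 19^2)/1 = 9/1 = 9: (m_4, d_4) = (m_1, d_1) = (19, 9), so from here the quotients repeat a_1, ..., a_3; the period length is 3.
So sqrt(370) = [19; (4, 4, 38)] with period length k = 3.
k is odd, so (p_{k-1}, q_{k-1}) only solves x^2 - 370y^2 = -1 and the fundamental solution of x^2 - 370y^2 = 1 is (p_{2k-1}, q_{2k-1}) = (p_5, q_5); compute convergents through index 5, running through the period twice.
Convergents (p_i = a_i*p_{i-1} + p_{i-2}, q_i = a_i*q_{i-1} + q_{i-2} with p_{-2}=0, p_{-1}=1, q_{-2}=1, q_{-1}=0):
  i=0: a_0=19, p_0 = 19*1 + 0 = 19, q_0 = 19*0 + 1 = 1.
  i=1: a_1=4, p_1 = 4*19 + 1 = 77, q_1 = 4*1 + 0 = 4.
  i=2: a_2=4, p_2 = 4*77 + 19 = 327, q_2 = 4*4 + 1 = 17.
  i=3: a_3=38, p_3 = 38*327 + 77 = 12503, q_3 = 38*17 + 4 = 650.
  i=4: a_4=4, p_4 = 4*12503 + 327 = 50339, q_4 = 4*650 + 17 = 2617.
  i=5: a_5=4, p_5 = 4*50339 + 12503 = 213859, q_5 = 4*2617 + 650 = 11118.
Indeed p_2^2 - 370*q_2^2 = 106929 - 106930 = -1, not +1.
Check: 213859^2 - 370*11118^2 = 45735671881 - 45735671880 = 1, so (x, y) = (213859, 11118) solves the equation, and by the theorem it is the least positive solution.

(x, y) = (213859, 11118)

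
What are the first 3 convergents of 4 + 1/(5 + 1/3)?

4/1, 21/5, 67/16

Using the convergent recurrence p_i = a_i*p_{i-1} + p_{i-2}, q_i = a_i*q_{i-1} + q_{i-2} with p_{-2}=0, p_{-1}=1, q_{-2}=1, q_{-1}=0:
  i=0: a_0=4, p_0 = 4*1 + 0 = 4, q_0 = 4*0 + 1 = 1.
  i=1: a_1=5, p_1 = 5*4 + 1 = 21, q_1 = 5*1 + 0 = 5.
  i=2: a_2=3, p_2 = 3*21 + 4 = 67, q_2 = 3*5 + 1 = 16.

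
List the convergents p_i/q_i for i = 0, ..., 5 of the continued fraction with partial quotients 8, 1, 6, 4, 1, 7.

8/1, 9/1, 62/7, 257/29, 319/36, 2490/281

Using the convergent recurrence p_i = a_i*p_{i-1} + p_{i-2}, q_i = a_i*q_{i-1} + q_{i-2} with p_{-2}=0, p_{-1}=1, q_{-2}=1, q_{-1}=0:
  i=0: a_0=8, p_0 = 8*1 + 0 = 8, q_0 = 8*0 + 1 = 1.
  i=1: a_1=1, p_1 = 1*8 + 1 = 9, q_1 = 1*1 + 0 = 1.
  i=2: a_2=6, p_2 = 6*9 + 8 = 62, q_2 = 6*1 + 1 = 7.
  i=3: a_3=4, p_3 = 4*62 + 9 = 257, q_3 = 4*7 + 1 = 29.
  i=4: a_4=1, p_4 = 1*257 + 62 = 319, q_4 = 1*29 + 7 = 36.
  i=5: a_5=7, p_5 = 7*319 + 257 = 2490, q_5 = 7*36 + 29 = 281.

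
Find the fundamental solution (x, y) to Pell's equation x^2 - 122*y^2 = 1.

First expand sqrt(122) as a continued fraction. With x_i = (sqrt(122) + m_i)/d_i and (m_0, d_0) = (0, 1): a_0 = floor(sqrt(122)) = 11, since 11^2 = 121 <= 122 < 144 = 12^2.
Iterate m_{i+1} = d_i*a_i - m_i, d_{i+1} = (122 - m_{i+1}^2)/d_i, a_{i+1} = floor((a_0 + m_{i+1})/d_{i+1}):
  m_1 = 1*11 - 0 = 11, d_1 = (122 - 11^2)/1 = 1/1 = 1, a_1 = floor((11 + 11)/1) = 22.
  m_2 = 1*22 - 11 = 11, d_2 = (122 - 11^2)/1 = 1/1 = 1: (m_2, d_2) = (m_1, d_1) = (11, 1), so from here the quotient a_1 repeats; the period length is 1.
So sqrt(122) = [11; (22)] with period length k = 1.
k is odd, so (p_{k-1}, q_{k-1}) only solves x^2 - 122y^2 = -1 and the fundamental solution of x^2 - 122y^2 = 1 is (p_{2k-1}, q_{2k-1}) = (p_1, q_1); compute convergents through index 1, running through the period twice.
Convergents (p_i = a_i*p_{i-1} + p_{i-2}, q_i = a_i*q_{i-1} + q_{i-2} with p_{-2}=0, p_{-1}=1, q_{-2}=1, q_{-1}=0):
  i=0: a_0=11, p_0 = 11*1 + 0 = 11, q_0 = 11*0 + 1 = 1.
  i=1: a_1=22, p_1 = 22*11 + 1 = 243, q_1 = 22*1 + 0 = 22.
Indeed p_0^2 - 122*q_0^2 = 121 - 122 = -1, not +1.
Check: 243^2 - 122*22^2 = 59049 - 59048 = 1, so (x, y) = (243, 22) solves the equation, and by the theorem it is the least positive solution.

(x, y) = (243, 22)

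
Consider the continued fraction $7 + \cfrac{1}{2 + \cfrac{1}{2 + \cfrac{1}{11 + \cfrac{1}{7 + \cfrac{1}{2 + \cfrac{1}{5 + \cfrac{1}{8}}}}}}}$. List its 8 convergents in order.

Using the convergent recurrence p_i = a_i*p_{i-1} + p_{i-2}, q_i = a_i*q_{i-1} + q_{i-2} with p_{-2}=0, p_{-1}=1, q_{-2}=1, q_{-1}=0:
  i=0: a_0=7, p_0 = 7*1 + 0 = 7, q_0 = 7*0 + 1 = 1.
  i=1: a_1=2, p_1 = 2*7 + 1 = 15, q_1 = 2*1 + 0 = 2.
  i=2: a_2=2, p_2 = 2*15 + 7 = 37, q_2 = 2*2 + 1 = 5.
  i=3: a_3=11, p_3 = 11*37 + 15 = 422, q_3 = 11*5 + 2 = 57.
  i=4: a_4=7, p_4 = 7*422 + 37 = 2991, q_4 = 7*57 + 5 = 404.
  i=5: a_5=2, p_5 = 2*2991 + 422 = 6404, q_5 = 2*404 + 57 = 865.
  i=6: a_6=5, p_6 = 5*6404 + 2991 = 35011, q_6 = 5*865 + 404 = 4729.
  i=7: a_7=8, p_7 = 8*35011 + 6404 = 286492, q_7 = 8*4729 + 865 = 38697.

7/1, 15/2, 37/5, 422/57, 2991/404, 6404/865, 35011/4729, 286492/38697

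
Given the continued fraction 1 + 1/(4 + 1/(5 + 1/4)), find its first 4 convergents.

Using the convergent recurrence p_i = a_i*p_{i-1} + p_{i-2}, q_i = a_i*q_{i-1} + q_{i-2} with p_{-2}=0, p_{-1}=1, q_{-2}=1, q_{-1}=0:
  i=0: a_0=1, p_0 = 1*1 + 0 = 1, q_0 = 1*0 + 1 = 1.
  i=1: a_1=4, p_1 = 4*1 + 1 = 5, q_1 = 4*1 + 0 = 4.
  i=2: a_2=5, p_2 = 5*5 + 1 = 26, q_2 = 5*4 + 1 = 21.
  i=3: a_3=4, p_3 = 4*26 + 5 = 109, q_3 = 4*21 + 4 = 88.

1/1, 5/4, 26/21, 109/88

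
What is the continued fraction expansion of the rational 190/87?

[2; 5, 2, 3, 2]

Run the Euclidean algorithm on 190 and 87; the successive quotients are the partial quotients a_0, a_1, ... (each step inverts the fractional part left over by the previous one):
  190 = 2*87 + 16, so a_0 = 2.
  87 = 5*16 + 7, so a_1 = 5.
  16 = 2*7 + 2, so a_2 = 2.
  7 = 3*2 + 1, so a_3 = 3.
  2 = 2*1 + 0, so a_4 = 2.
The remainder reaches 0 after 5 divisions, so the expansion has 5 partial quotients, read off in order.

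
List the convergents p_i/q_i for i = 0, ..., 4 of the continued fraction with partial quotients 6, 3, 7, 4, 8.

Using the convergent recurrence p_i = a_i*p_{i-1} + p_{i-2}, q_i = a_i*q_{i-1} + q_{i-2} with p_{-2}=0, p_{-1}=1, q_{-2}=1, q_{-1}=0:
  i=0: a_0=6, p_0 = 6*1 + 0 = 6, q_0 = 6*0 + 1 = 1.
  i=1: a_1=3, p_1 = 3*6 + 1 = 19, q_1 = 3*1 + 0 = 3.
  i=2: a_2=7, p_2 = 7*19 + 6 = 139, q_2 = 7*3 + 1 = 22.
  i=3: a_3=4, p_3 = 4*139 + 19 = 575, q_3 = 4*22 + 3 = 91.
  i=4: a_4=8, p_4 = 8*575 + 139 = 4739, q_4 = 8*91 + 22 = 750.

6/1, 19/3, 139/22, 575/91, 4739/750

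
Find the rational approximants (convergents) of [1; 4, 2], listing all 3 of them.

Using the convergent recurrence p_i = a_i*p_{i-1} + p_{i-2}, q_i = a_i*q_{i-1} + q_{i-2} with p_{-2}=0, p_{-1}=1, q_{-2}=1, q_{-1}=0:
  i=0: a_0=1, p_0 = 1*1 + 0 = 1, q_0 = 1*0 + 1 = 1.
  i=1: a_1=4, p_1 = 4*1 + 1 = 5, q_1 = 4*1 + 0 = 4.
  i=2: a_2=2, p_2 = 2*5 + 1 = 11, q_2 = 2*4 + 1 = 9.

1/1, 5/4, 11/9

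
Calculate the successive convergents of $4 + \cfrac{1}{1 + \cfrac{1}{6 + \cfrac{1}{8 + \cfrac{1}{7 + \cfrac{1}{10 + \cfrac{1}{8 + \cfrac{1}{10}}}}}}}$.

Using the convergent recurrence p_i = a_i*p_{i-1} + p_{i-2}, q_i = a_i*q_{i-1} + q_{i-2} with p_{-2}=0, p_{-1}=1, q_{-2}=1, q_{-1}=0:
  i=0: a_0=4, p_0 = 4*1 + 0 = 4, q_0 = 4*0 + 1 = 1.
  i=1: a_1=1, p_1 = 1*4 + 1 = 5, q_1 = 1*1 + 0 = 1.
  i=2: a_2=6, p_2 = 6*5 + 4 = 34, q_2 = 6*1 + 1 = 7.
  i=3: a_3=8, p_3 = 8*34 + 5 = 277, q_3 = 8*7 + 1 = 57.
  i=4: a_4=7, p_4 = 7*277 + 34 = 1973, q_4 = 7*57 + 7 = 406.
  i=5: a_5=10, p_5 = 10*1973 + 277 = 20007, q_5 = 10*406 + 57 = 4117.
  i=6: a_6=8, p_6 = 8*20007 + 1973 = 162029, q_6 = 8*4117 + 406 = 33342.
  i=7: a_7=10, p_7 = 10*162029 + 20007 = 1640297, q_7 = 10*33342 + 4117 = 337537.

4/1, 5/1, 34/7, 277/57, 1973/406, 20007/4117, 162029/33342, 1640297/337537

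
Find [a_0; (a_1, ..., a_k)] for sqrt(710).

Write x_i = (sqrt(710) + m_i)/d_i with (m_0, d_0) = (0, 1). a_0 = floor(sqrt(710)) = 26, since 26^2 = 676 <= 710 < 729 = 27^2.
Iterate m_{i+1} = d_i*a_i - m_i, d_{i+1} = (710 - m_{i+1}^2)/d_i, a_{i+1} = floor((a_0 + m_{i+1})/d_{i+1}):
  m_1 = 1*26 - 0 = 26, d_1 = (710 - 26^2)/1 = 34/1 = 34, a_1 = floor((26 + 26)/34) = 1.
  m_2 = 34*1 - 26 = 8, d_2 = (710 - 8^2)/34 = 646/34 = 19, a_2 = floor((26 + 8)/19) = 1.
  m_3 = 19*1 - 8 = 11, d_3 = (710 - 11^2)/19 = 589/19 = 31, a_3 = floor((26 + 11)/31) = 1.
  m_4 = 31*1 - 11 = 20, d_4 = (710 - 20^2)/31 = 310/31 = 10, a_4 = floor((26 + 20)/10) = 4.
  m_5 = 10*4 - 20 = 20, d_5 = (710 - 20^2)/10 = 310/10 = 31, a_5 = floor((26 + 20)/31) = 1.
  m_6 = 31*1 - 20 = 11, d_6 = (710 - 11^2)/31 = 589/31 = 19, a_6 = floor((26 + 11)/19) = 1.
  m_7 = 19*1 - 11 = 8, d_7 = (710 - 8^2)/19 = 646/19 = 34, a_7 = floor((26 + 8)/34) = 1.
  m_8 = 34*1 - 8 = 26, d_8 = (710 - 26^2)/34 = 34/34 = 1, a_8 = floor((26 + 26)/1) = 52.
  m_9 = 1*52 - 26 = 26, d_9 = (710 - 26^2)/1 = 34/1 = 34: (m_9, d_9) = (m_1, d_1) = (26, 34), so from here the quotients repeat a_1, ..., a_8; the period length is 8.
Hence the expansion of sqrt(710) is a_0 = 26 followed by the repeating block 1, 1, 1, 4, 1, 1, 1, 52 (period 8).

[26; (1, 1, 1, 4, 1, 1, 1, 52)]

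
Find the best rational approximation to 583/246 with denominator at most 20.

45/19

Expand x = 583/246 as a continued fraction with the Euclidean algorithm:
  583 = 2*246 + 91, so a_0 = 2.
  246 = 2*91 + 64, so a_1 = 2.
  91 = 1*64 + 27, so a_2 = 1.
  64 = 2*27 + 10, so a_3 = 2.
  27 = 2*10 + 7, so a_4 = 2.
  10 = 1*7 + 3, so a_5 = 1.
  7 = 2*3 + 1, so a_6 = 2.
  3 = 3*1 + 0, so a_7 = 3.
so x = [2; 2, 1, 2, 2, 1, 2, 3].
Convergents (p_i = a_i*p_{i-1} + p_{i-2}, q_i = a_i*q_{i-1} + q_{i-2} with p_{-2}=0, p_{-1}=1, q_{-2}=1, q_{-1}=0), until the denominator exceeds 20:
  i=0: a_0=2, p_0 = 2*1 + 0 = 2, q_0 = 2*0 + 1 = 1.
  i=1: a_1=2, p_1 = 2*2 + 1 = 5, q_1 = 2*1 + 0 = 2.
  i=2: a_2=1, p_2 = 1*5 + 2 = 7, q_2 = 1*2 + 1 = 3.
  i=3: a_3=2, p_3 = 2*7 + 5 = 19, q_3 = 2*3 + 2 = 8.
  i=4: a_4=2, p_4 = 2*19 + 7 = 45, q_4 = 2*8 + 3 = 19.
  i=5: a_5=1, p_5 = 1*45 + 19 = 64, q_5 = 1*19 + 8 = 27.
q_5 = 27 > 20, so the last convergent with denominator <= 20 is p_4/q_4 = 45/19.
The closest fraction with denominator <= 20 is either p_4/q_4 or the intermediate fraction (k*p_4 + p_3)/(k*q_4 + q_3) with the largest k >= 1 whose denominator stays <= 20; these approach x as k grows, and every other convergent or intermediate fraction in range is farther away.
Largest k: floor((20 - q_3)/q_4) = floor((20 - 8)/19) = 0.
Since k = 0, no intermediate fraction beyond p_4/q_4 has denominator <= 20, so the convergent 45/19 is the closest (its error is |583*19 - 45*246|/(246*19) = 7/4674).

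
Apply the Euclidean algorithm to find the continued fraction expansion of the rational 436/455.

[0; 1, 22, 1, 18]

Run the Euclidean algorithm on 436 and 455; the successive quotients are the partial quotients a_0, a_1, ... (each step inverts the fractional part left over by the previous one):
  436 = 0*455 + 436, so a_0 = 0.
  455 = 1*436 + 19, so a_1 = 1.
  436 = 22*19 + 18, so a_2 = 22.
  19 = 1*18 + 1, so a_3 = 1.
  18 = 18*1 + 0, so a_4 = 18.
The remainder reaches 0 after 5 divisions, so the expansion has 5 partial quotients, read off in order.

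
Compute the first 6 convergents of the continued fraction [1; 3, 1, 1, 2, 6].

1/1, 4/3, 5/4, 9/7, 23/18, 147/115

Using the convergent recurrence p_i = a_i*p_{i-1} + p_{i-2}, q_i = a_i*q_{i-1} + q_{i-2} with p_{-2}=0, p_{-1}=1, q_{-2}=1, q_{-1}=0:
  i=0: a_0=1, p_0 = 1*1 + 0 = 1, q_0 = 1*0 + 1 = 1.
  i=1: a_1=3, p_1 = 3*1 + 1 = 4, q_1 = 3*1 + 0 = 3.
  i=2: a_2=1, p_2 = 1*4 + 1 = 5, q_2 = 1*3 + 1 = 4.
  i=3: a_3=1, p_3 = 1*5 + 4 = 9, q_3 = 1*4 + 3 = 7.
  i=4: a_4=2, p_4 = 2*9 + 5 = 23, q_4 = 2*7 + 4 = 18.
  i=5: a_5=6, p_5 = 6*23 + 9 = 147, q_5 = 6*18 + 7 = 115.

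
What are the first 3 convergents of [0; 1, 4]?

0/1, 1/1, 4/5

Using the convergent recurrence p_i = a_i*p_{i-1} + p_{i-2}, q_i = a_i*q_{i-1} + q_{i-2} with p_{-2}=0, p_{-1}=1, q_{-2}=1, q_{-1}=0:
  i=0: a_0=0, p_0 = 0*1 + 0 = 0, q_0 = 0*0 + 1 = 1.
  i=1: a_1=1, p_1 = 1*0 + 1 = 1, q_1 = 1*1 + 0 = 1.
  i=2: a_2=4, p_2 = 4*1 + 0 = 4, q_2 = 4*1 + 1 = 5.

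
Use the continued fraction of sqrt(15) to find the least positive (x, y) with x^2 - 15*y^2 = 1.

First expand sqrt(15) as a continued fraction. With x_i = (sqrt(15) + m_i)/d_i and (m_0, d_0) = (0, 1): a_0 = floor(sqrt(15)) = 3, since 3^2 = 9 <= 15 < 16 = 4^2.
Iterate m_{i+1} = d_i*a_i - m_i, d_{i+1} = (15 - m_{i+1}^2)/d_i, a_{i+1} = floor((a_0 + m_{i+1})/d_{i+1}):
  m_1 = 1*3 - 0 = 3, d_1 = (15 - 3^2)/1 = 6/1 = 6, a_1 = floor((3 + 3)/6) = 1.
  m_2 = 6*1 - 3 = 3, d_2 = (15 - 3^2)/6 = 6/6 = 1, a_2 = floor((3 + 3)/1) = 6.
  m_3 = 1*6 - 3 = 3, d_3 = (15 - 3^2)/1 = 6/1 = 6: (m_3, d_3) = (m_1, d_1) = (3, 6), so from here the quotients repeat a_1, a_2; the period length is 2.
So sqrt(15) = [3; (1, 6)] with period length k = 2.
k is even, so the fundamental solution of x^2 - 15y^2 = 1 is (p_{k-1}, q_{k-1}) = (p_1, q_1); compute convergents through index 1.
Convergents (p_i = a_i*p_{i-1} + p_{i-2}, q_i = a_i*q_{i-1} + q_{i-2} with p_{-2}=0, p_{-1}=1, q_{-2}=1, q_{-1}=0):
  i=0: a_0=3, p_0 = 3*1 + 0 = 3, q_0 = 3*0 + 1 = 1.
  i=1: a_1=1, p_1 = 1*3 + 1 = 4, q_1 = 1*1 + 0 = 1.
Check: 4^2 - 15*1^2 = 16 - 15 = 1, so (x, y) = (4, 1) solves the equation, and by the theorem it is the least positive solution.

(x, y) = (4, 1)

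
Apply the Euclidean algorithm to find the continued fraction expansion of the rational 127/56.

[2; 3, 1, 2, 1, 3]

Run the Euclidean algorithm on 127 and 56; the successive quotients are the partial quotients a_0, a_1, ... (each step inverts the fractional part left over by the previous one):
  127 = 2*56 + 15, so a_0 = 2.
  56 = 3*15 + 11, so a_1 = 3.
  15 = 1*11 + 4, so a_2 = 1.
  11 = 2*4 + 3, so a_3 = 2.
  4 = 1*3 + 1, so a_4 = 1.
  3 = 3*1 + 0, so a_5 = 3.
The remainder reaches 0 after 6 divisions, so the expansion has 6 partial quotients, read off in order.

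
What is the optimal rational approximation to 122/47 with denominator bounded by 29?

Expand x = 122/47 as a continued fraction with the Euclidean algorithm:
  122 = 2*47 + 28, so a_0 = 2.
  47 = 1*28 + 19, so a_1 = 1.
  28 = 1*19 + 9, so a_2 = 1.
  19 = 2*9 + 1, so a_3 = 2.
  9 = 9*1 + 0, so a_4 = 9.
so x = [2; 1, 1, 2, 9].
Convergents (p_i = a_i*p_{i-1} + p_{i-2}, q_i = a_i*q_{i-1} + q_{i-2} with p_{-2}=0, p_{-1}=1, q_{-2}=1, q_{-1}=0), until the denominator exceeds 29:
  i=0: a_0=2, p_0 = 2*1 + 0 = 2, q_0 = 2*0 + 1 = 1.
  i=1: a_1=1, p_1 = 1*2 + 1 = 3, q_1 = 1*1 + 0 = 1.
  i=2: a_2=1, p_2 = 1*3 + 2 = 5, q_2 = 1*1 + 1 = 2.
  i=3: a_3=2, p_3 = 2*5 + 3 = 13, q_3 = 2*2 + 1 = 5.
  i=4: a_4=9, p_4 = 9*13 + 5 = 122, q_4 = 9*5 + 2 = 47.
q_4 = 47 > 29, so the last convergent with denominator <= 29 is p_3/q_3 = 13/5.
The closest fraction with denominator <= 29 is either p_3/q_3 or the intermediate fraction (k*p_3 + p_2)/(k*q_3 + q_2) with the largest k >= 1 whose denominator stays <= 29; these approach x as k grows, and every other convergent or intermediate fraction in range is farther away.
Largest k: floor((29 - q_2)/q_3) = floor((29 - 2)/5) = 5.
That gives (5*13 + 5)/(5*5 + 2) = 70/27.
Compare the errors: |x - 13/5| = |122*5 - 13*47|/(47*5) = 1/235, and |x - 70/27| = |122*27 - 70*47|/(47*27) = 4/1269.
Cross-multiplying, 4*235 = 940 < 1269 = 1*1269, so 4/1269 is smaller: the intermediate fraction 70/27 is closer to x than 13/5.

70/27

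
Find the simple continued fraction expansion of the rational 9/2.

Run the Euclidean algorithm on 9 and 2; the successive quotients are the partial quotients a_0, a_1, ... (each step inverts the fractional part left over by the previous one):
  9 = 4*2 + 1, so a_0 = 4.
  2 = 2*1 + 0, so a_1 = 2.
The remainder reaches 0 after 2 divisions, so the expansion has 2 partial quotients, read off in order.

[4; 2]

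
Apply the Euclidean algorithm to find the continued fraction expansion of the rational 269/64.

Run the Euclidean algorithm on 269 and 64; the successive quotients are the partial quotients a_0, a_1, ... (each step inverts the fractional part left over by the previous one):
  269 = 4*64 + 13, so a_0 = 4.
  64 = 4*13 + 12, so a_1 = 4.
  13 = 1*12 + 1, so a_2 = 1.
  12 = 12*1 + 0, so a_3 = 12.
The remainder reaches 0 after 4 divisions, so the expansion has 4 partial quotients, read off in order.

[4; 4, 1, 12]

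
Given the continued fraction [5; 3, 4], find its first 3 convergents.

Using the convergent recurrence p_i = a_i*p_{i-1} + p_{i-2}, q_i = a_i*q_{i-1} + q_{i-2} with p_{-2}=0, p_{-1}=1, q_{-2}=1, q_{-1}=0:
  i=0: a_0=5, p_0 = 5*1 + 0 = 5, q_0 = 5*0 + 1 = 1.
  i=1: a_1=3, p_1 = 3*5 + 1 = 16, q_1 = 3*1 + 0 = 3.
  i=2: a_2=4, p_2 = 4*16 + 5 = 69, q_2 = 4*3 + 1 = 13.

5/1, 16/3, 69/13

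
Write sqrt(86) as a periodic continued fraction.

Write x_i = (sqrt(86) + m_i)/d_i with (m_0, d_0) = (0, 1). a_0 = floor(sqrt(86)) = 9, since 9^2 = 81 <= 86 < 100 = 10^2.
Iterate m_{i+1} = d_i*a_i - m_i, d_{i+1} = (86 - m_{i+1}^2)/d_i, a_{i+1} = floor((a_0 + m_{i+1})/d_{i+1}):
  m_1 = 1*9 - 0 = 9, d_1 = (86 - 9^2)/1 = 5/1 = 5, a_1 = floor((9 + 9)/5) = 3.
  m_2 = 5*3 - 9 = 6, d_2 = (86 - 6^2)/5 = 50/5 = 10, a_2 = floor((9 + 6)/10) = 1.
  m_3 = 10*1 - 6 = 4, d_3 = (86 - 4^2)/10 = 70/10 = 7, a_3 = floor((9 + 4)/7) = 1.
  m_4 = 7*1 - 4 = 3, d_4 = (86 - 3^2)/7 = 77/7 = 11, a_4 = floor((9 + 3)/11) = 1.
  m_5 = 11*1 - 3 = 8, d_5 = (86 - 8^2)/11 = 22/11 = 2, a_5 = floor((9 + 8)/2) = 8.
  m_6 = 2*8 - 8 = 8, d_6 = (86 - 8^2)/2 = 22/2 = 11, a_6 = floor((9 + 8)/11) = 1.
  m_7 = 11*1 - 8 = 3, d_7 = (86 - 3^2)/11 = 77/11 = 7, a_7 = floor((9 + 3)/7) = 1.
  m_8 = 7*1 - 3 = 4, d_8 = (86 - 4^2)/7 = 70/7 = 10, a_8 = floor((9 + 4)/10) = 1.
  m_9 = 10*1 - 4 = 6, d_9 = (86 - 6^2)/10 = 50/10 = 5, a_9 = floor((9 + 6)/5) = 3.
  m_10 = 5*3 - 6 = 9, d_10 = (86 - 9^2)/5 = 5/5 = 1, a_10 = floor((9 + 9)/1) = 18.
  m_11 = 1*18 - 9 = 9, d_11 = (86 - 9^2)/1 = 5/1 = 5: (m_11, d_11) = (m_1, d_1) = (9, 5), so from here the quotients repeat a_1, ..., a_10; the period length is 10.
Hence the expansion of sqrt(86) is a_0 = 9 followed by the repeating block 3, 1, 1, 1, 8, 1, 1, 1, 3, 18 (period 10).

[9; (3, 1, 1, 1, 8, 1, 1, 1, 3, 18)]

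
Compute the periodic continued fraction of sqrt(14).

[3; (1, 2, 1, 6)]

Write x_i = (sqrt(14) + m_i)/d_i with (m_0, d_0) = (0, 1). a_0 = floor(sqrt(14)) = 3, since 3^2 = 9 <= 14 < 16 = 4^2.
Iterate m_{i+1} = d_i*a_i - m_i, d_{i+1} = (14 - m_{i+1}^2)/d_i, a_{i+1} = floor((a_0 + m_{i+1})/d_{i+1}):
  m_1 = 1*3 - 0 = 3, d_1 = (14 - 3^2)/1 = 5/1 = 5, a_1 = floor((3 + 3)/5) = 1.
  m_2 = 5*1 - 3 = 2, d_2 = (14 - 2^2)/5 = 10/5 = 2, a_2 = floor((3 + 2)/2) = 2.
  m_3 = 2*2 - 2 = 2, d_3 = (14 - 2^2)/2 = 10/2 = 5, a_3 = floor((3 + 2)/5) = 1.
  m_4 = 5*1 - 2 = 3, d_4 = (14 - 3^2)/5 = 5/5 = 1, a_4 = floor((3 + 3)/1) = 6.
  m_5 = 1*6 - 3 = 3, d_5 = (14 - 3^2)/1 = 5/1 = 5: (m_5, d_5) = (m_1, d_1) = (3, 5), so from here the quotients repeat a_1, ..., a_4; the period length is 4.
Hence the expansion of sqrt(14) is a_0 = 3 followed by the repeating block 1, 2, 1, 6 (period 4).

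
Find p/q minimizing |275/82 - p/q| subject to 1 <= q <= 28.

57/17

Expand x = 275/82 as a continued fraction with the Euclidean algorithm:
  275 = 3*82 + 29, so a_0 = 3.
  82 = 2*29 + 24, so a_1 = 2.
  29 = 1*24 + 5, so a_2 = 1.
  24 = 4*5 + 4, so a_3 = 4.
  5 = 1*4 + 1, so a_4 = 1.
  4 = 4*1 + 0, so a_5 = 4.
so x = [3; 2, 1, 4, 1, 4].
Convergents (p_i = a_i*p_{i-1} + p_{i-2}, q_i = a_i*q_{i-1} + q_{i-2} with p_{-2}=0, p_{-1}=1, q_{-2}=1, q_{-1}=0), until the denominator exceeds 28:
  i=0: a_0=3, p_0 = 3*1 + 0 = 3, q_0 = 3*0 + 1 = 1.
  i=1: a_1=2, p_1 = 2*3 + 1 = 7, q_1 = 2*1 + 0 = 2.
  i=2: a_2=1, p_2 = 1*7 + 3 = 10, q_2 = 1*2 + 1 = 3.
  i=3: a_3=4, p_3 = 4*10 + 7 = 47, q_3 = 4*3 + 2 = 14.
  i=4: a_4=1, p_4 = 1*47 + 10 = 57, q_4 = 1*14 + 3 = 17.
  i=5: a_5=4, p_5 = 4*57 + 47 = 275, q_5 = 4*17 + 14 = 82.
q_5 = 82 > 28, so the last convergent with denominator <= 28 is p_4/q_4 = 57/17.
The closest fraction with denominator <= 28 is either p_4/q_4 or the intermediate fraction (k*p_4 + p_3)/(k*q_4 + q_3) with the largest k >= 1 whose denominator stays <= 28; these approach x as k grows, and every other convergent or intermediate fraction in range is farther away.
Largest k: floor((28 - q_3)/q_4) = floor((28 - 14)/17) = 0.
Since k = 0, no intermediate fraction beyond p_4/q_4 has denominator <= 28, so the convergent 57/17 is the closest (its error is |275*17 - 57*82|/(82*17) = 1/1394).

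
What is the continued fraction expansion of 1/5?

Run the Euclidean algorithm on 1 and 5; the successive quotients are the partial quotients a_0, a_1, ... (each step inverts the fractional part left over by the previous one):
  1 = 0*5 + 1, so a_0 = 0.
  5 = 5*1 + 0, so a_1 = 5.
The remainder reaches 0 after 2 divisions, so the expansion has 2 partial quotients, read off in order.

[0; 5]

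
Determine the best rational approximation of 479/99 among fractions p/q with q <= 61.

150/31

Expand x = 479/99 as a continued fraction with the Euclidean algorithm:
  479 = 4*99 + 83, so a_0 = 4.
  99 = 1*83 + 16, so a_1 = 1.
  83 = 5*16 + 3, so a_2 = 5.
  16 = 5*3 + 1, so a_3 = 5.
  3 = 3*1 + 0, so a_4 = 3.
so x = [4; 1, 5, 5, 3].
Convergents (p_i = a_i*p_{i-1} + p_{i-2}, q_i = a_i*q_{i-1} + q_{i-2} with p_{-2}=0, p_{-1}=1, q_{-2}=1, q_{-1}=0), until the denominator exceeds 61:
  i=0: a_0=4, p_0 = 4*1 + 0 = 4, q_0 = 4*0 + 1 = 1.
  i=1: a_1=1, p_1 = 1*4 + 1 = 5, q_1 = 1*1 + 0 = 1.
  i=2: a_2=5, p_2 = 5*5 + 4 = 29, q_2 = 5*1 + 1 = 6.
  i=3: a_3=5, p_3 = 5*29 + 5 = 150, q_3 = 5*6 + 1 = 31.
  i=4: a_4=3, p_4 = 3*150 + 29 = 479, q_4 = 3*31 + 6 = 99.
q_4 = 99 > 61, so the last convergent with denominator <= 61 is p_3/q_3 = 150/31.
The closest fraction with denominator <= 61 is either p_3/q_3 or the intermediate fraction (k*p_3 + p_2)/(k*q_3 + q_2) with the largest k >= 1 whose denominator stays <= 61; these approach x as k grows, and every other convergent or intermediate fraction in range is farther away.
Largest k: floor((61 - q_2)/q_3) = floor((61 - 6)/31) = 1.
That gives (1*150 + 29)/(1*31 + 6) = 179/37.
Compare the errors: |x - 150/31| = |479*31 - 150*99|/(99*31) = 1/3069, and |x - 179/37| = |479*37 - 179*99|/(99*37) = 2/3663.
Cross-multiplying, 1*3663 = 3663 < 6138 = 2*3069, so 1/3069 is smaller: the convergent 150/31 is closer to x than 179/37.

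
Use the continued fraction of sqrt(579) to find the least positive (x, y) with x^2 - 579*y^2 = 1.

First expand sqrt(579) as a continued fraction. With x_i = (sqrt(579) + m_i)/d_i and (m_0, d_0) = (0, 1): a_0 = floor(sqrt(579)) = 24, since 24^2 = 576 <= 579 < 625 = 25^2.
Iterate m_{i+1} = d_i*a_i - m_i, d_{i+1} = (579 - m_{i+1}^2)/d_i, a_{i+1} = floor((a_0 + m_{i+1})/d_{i+1}):
  m_1 = 1*24 - 0 = 24, d_1 = (579 - 24^2)/1 = 3/1 = 3, a_1 = floor((24 + 24)/3) = 16.
  m_2 = 3*16 - 24 = 24, d_2 = (579 - 24^2)/3 = 3/3 = 1, a_2 = floor((24 + 24)/1) = 48.
  m_3 = 1*48 - 24 = 24, d_3 = (579 - 24^2)/1 = 3/1 = 3: (m_3, d_3) = (m_1, d_1) = (24, 3), so from here the quotients repeat a_1, a_2; the period length is 2.
So sqrt(579) = [24; (16, 48)] with period length k = 2.
k is even, so the fundamental solution of x^2 - 579y^2 = 1 is (p_{k-1}, q_{k-1}) = (p_1, q_1); compute convergents through index 1.
Convergents (p_i = a_i*p_{i-1} + p_{i-2}, q_i = a_i*q_{i-1} + q_{i-2} with p_{-2}=0, p_{-1}=1, q_{-2}=1, q_{-1}=0):
  i=0: a_0=24, p_0 = 24*1 + 0 = 24, q_0 = 24*0 + 1 = 1.
  i=1: a_1=16, p_1 = 16*24 + 1 = 385, q_1 = 16*1 + 0 = 16.
Check: 385^2 - 579*16^2 = 148225 - 148224 = 1, so (x, y) = (385, 16) solves the equation, and by the theorem it is the least positive solution.

(x, y) = (385, 16)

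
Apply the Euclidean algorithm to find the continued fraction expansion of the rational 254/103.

Run the Euclidean algorithm on 254 and 103; the successive quotients are the partial quotients a_0, a_1, ... (each step inverts the fractional part left over by the previous one):
  254 = 2*103 + 48, so a_0 = 2.
  103 = 2*48 + 7, so a_1 = 2.
  48 = 6*7 + 6, so a_2 = 6.
  7 = 1*6 + 1, so a_3 = 1.
  6 = 6*1 + 0, so a_4 = 6.
The remainder reaches 0 after 5 divisions, so the expansion has 5 partial quotients, read off in order.

[2; 2, 6, 1, 6]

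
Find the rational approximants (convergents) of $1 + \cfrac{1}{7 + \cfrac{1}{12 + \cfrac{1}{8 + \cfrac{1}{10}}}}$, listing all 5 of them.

1/1, 8/7, 97/85, 784/687, 7937/6955

Using the convergent recurrence p_i = a_i*p_{i-1} + p_{i-2}, q_i = a_i*q_{i-1} + q_{i-2} with p_{-2}=0, p_{-1}=1, q_{-2}=1, q_{-1}=0:
  i=0: a_0=1, p_0 = 1*1 + 0 = 1, q_0 = 1*0 + 1 = 1.
  i=1: a_1=7, p_1 = 7*1 + 1 = 8, q_1 = 7*1 + 0 = 7.
  i=2: a_2=12, p_2 = 12*8 + 1 = 97, q_2 = 12*7 + 1 = 85.
  i=3: a_3=8, p_3 = 8*97 + 8 = 784, q_3 = 8*85 + 7 = 687.
  i=4: a_4=10, p_4 = 10*784 + 97 = 7937, q_4 = 10*687 + 85 = 6955.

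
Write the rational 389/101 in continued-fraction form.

[3; 1, 5, 1, 2, 1, 3]

Run the Euclidean algorithm on 389 and 101; the successive quotients are the partial quotients a_0, a_1, ... (each step inverts the fractional part left over by the previous one):
  389 = 3*101 + 86, so a_0 = 3.
  101 = 1*86 + 15, so a_1 = 1.
  86 = 5*15 + 11, so a_2 = 5.
  15 = 1*11 + 4, so a_3 = 1.
  11 = 2*4 + 3, so a_4 = 2.
  4 = 1*3 + 1, so a_5 = 1.
  3 = 3*1 + 0, so a_6 = 3.
The remainder reaches 0 after 7 divisions, so the expansion has 7 partial quotients, read off in order.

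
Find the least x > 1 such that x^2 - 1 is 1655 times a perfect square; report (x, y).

First expand sqrt(1655) as a continued fraction. With x_i = (sqrt(1655) + m_i)/d_i and (m_0, d_0) = (0, 1): a_0 = floor(sqrt(1655)) = 40, since 40^2 = 1600 <= 1655 < 1681 = 41^2.
Iterate m_{i+1} = d_i*a_i - m_i, d_{i+1} = (1655 - m_{i+1}^2)/d_i, a_{i+1} = floor((a_0 + m_{i+1})/d_{i+1}):
  m_1 = 1*40 - 0 = 40, d_1 = (1655 - 40^2)/1 = 55/1 = 55, a_1 = floor((40 + 40)/55) = 1.
  m_2 = 55*1 - 40 = 15, d_2 = (1655 - 15^2)/55 = 1430/55 = 26, a_2 = floor((40 + 15)/26) = 2.
  m_3 = 26*2 - 15 = 37, d_3 = (1655 - 37^2)/26 = 286/26 = 11, a_3 = floor((40 + 37)/11) = 7.
  m_4 = 11*7 - 37 = 40, d_4 = (1655 - 40^2)/11 = 55/11 = 5, a_4 = floor((40 + 40)/5) = 16.
  m_5 = 5*16 - 40 = 40, d_5 = (1655 - 40^2)/5 = 55/5 = 11, a_5 = floor((40 + 40)/11) = 7.
  m_6 = 11*7 - 40 = 37, d_6 = (1655 - 37^2)/11 = 286/11 = 26, a_6 = floor((40 + 37)/26) = 2.
  m_7 = 26*2 - 37 = 15, d_7 = (1655 - 15^2)/26 = 1430/26 = 55, a_7 = floor((40 + 15)/55) = 1.
  m_8 = 55*1 - 15 = 40, d_8 = (1655 - 40^2)/55 = 55/55 = 1, a_8 = floor((40 + 40)/1) = 80.
  m_9 = 1*80 - 40 = 40, d_9 = (1655 - 40^2)/1 = 55/1 = 55: (m_9, d_9) = (m_1, d_1) = (40, 55), so from here the quotients repeat a_1, ..., a_8; the period length is 8.
So sqrt(1655) = [40; (1, 2, 7, 16, 7, 2, 1, 80)] with period length k = 8.
k is even, so the fundamental solution of x^2 - 1655y^2 = 1 is (p_{k-1}, q_{k-1}) = (p_7, q_7); compute convergents through index 7.
Convergents (p_i = a_i*p_{i-1} + p_{i-2}, q_i = a_i*q_{i-1} + q_{i-2} with p_{-2}=0, p_{-1}=1, q_{-2}=1, q_{-1}=0):
  i=0: a_0=40, p_0 = 40*1 + 0 = 40, q_0 = 40*0 + 1 = 1.
  i=1: a_1=1, p_1 = 1*40 + 1 = 41, q_1 = 1*1 + 0 = 1.
  i=2: a_2=2, p_2 = 2*41 + 40 = 122, q_2 = 2*1 + 1 = 3.
  i=3: a_3=7, p_3 = 7*122 + 41 = 895, q_3 = 7*3 + 1 = 22.
  i=4: a_4=16, p_4 = 16*895 + 122 = 14442, q_4 = 16*22 + 3 = 355.
  i=5: a_5=7, p_5 = 7*14442 + 895 = 101989, q_5 = 7*355 + 22 = 2507.
  i=6: a_6=2, p_6 = 2*101989 + 14442 = 218420, q_6 = 2*2507 + 355 = 5369.
  i=7: a_7=1, p_7 = 1*218420 + 101989 = 320409, q_7 = 1*5369 + 2507 = 7876.
Check: 320409^2 - 1655*7876^2 = 102661927281 - 102661927280 = 1, so (x, y) = (320409, 7876) solves the equation, and by the theorem it is the least positive solution.

(x, y) = (320409, 7876)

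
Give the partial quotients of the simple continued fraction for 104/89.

[1; 5, 1, 14]

Run the Euclidean algorithm on 104 and 89; the successive quotients are the partial quotients a_0, a_1, ... (each step inverts the fractional part left over by the previous one):
  104 = 1*89 + 15, so a_0 = 1.
  89 = 5*15 + 14, so a_1 = 5.
  15 = 1*14 + 1, so a_2 = 1.
  14 = 14*1 + 0, so a_3 = 14.
The remainder reaches 0 after 4 divisions, so the expansion has 4 partial quotients, read off in order.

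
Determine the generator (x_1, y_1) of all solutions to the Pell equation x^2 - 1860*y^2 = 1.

First expand sqrt(1860) as a continued fraction. With x_i = (sqrt(1860) + m_i)/d_i and (m_0, d_0) = (0, 1): a_0 = floor(sqrt(1860)) = 43, since 43^2 = 1849 <= 1860 < 1936 = 44^2.
Iterate m_{i+1} = d_i*a_i - m_i, d_{i+1} = (1860 - m_{i+1}^2)/d_i, a_{i+1} = floor((a_0 + m_{i+1})/d_{i+1}):
  m_1 = 1*43 - 0 = 43, d_1 = (1860 - 43^2)/1 = 11/1 = 11, a_1 = floor((43 + 43)/11) = 7.
  m_2 = 11*7 - 43 = 34, d_2 = (1860 - 34^2)/11 = 704/11 = 64, a_2 = floor((43 + 34)/64) = 1.
  m_3 = 64*1 - 34 = 30, d_3 = (1860 - 30^2)/64 = 960/64 = 15, a_3 = floor((43 + 30)/15) = 4.
  m_4 = 15*4 - 30 = 30, d_4 = (1860 - 30^2)/15 = 960/15 = 64, a_4 = floor((43 + 30)/64) = 1.
  m_5 = 64*1 - 30 = 34, d_5 = (1860 - 34^2)/64 = 704/64 = 11, a_5 = floor((43 + 34)/11) = 7.
  m_6 = 11*7 - 34 = 43, d_6 = (1860 - 43^2)/11 = 11/11 = 1, a_6 = floor((43 + 43)/1) = 86.
  m_7 = 1*86 - 43 = 43, d_7 = (1860 - 43^2)/1 = 11/1 = 11: (m_7, d_7) = (m_1, d_1) = (43, 11), so from here the quotients repeat a_1, ..., a_6; the period length is 6.
So sqrt(1860) = [43; (7, 1, 4, 1, 7, 86)] with period length k = 6.
k is even, so the fundamental solution of x^2 - 1860y^2 = 1 is (p_{k-1}, q_{k-1}) = (p_5, q_5); compute convergents through index 5.
Convergents (p_i = a_i*p_{i-1} + p_{i-2}, q_i = a_i*q_{i-1} + q_{i-2} with p_{-2}=0, p_{-1}=1, q_{-2}=1, q_{-1}=0):
  i=0: a_0=43, p_0 = 43*1 + 0 = 43, q_0 = 43*0 + 1 = 1.
  i=1: a_1=7, p_1 = 7*43 + 1 = 302, q_1 = 7*1 + 0 = 7.
  i=2: a_2=1, p_2 = 1*302 + 43 = 345, q_2 = 1*7 + 1 = 8.
  i=3: a_3=4, p_3 = 4*345 + 302 = 1682, q_3 = 4*8 + 7 = 39.
  i=4: a_4=1, p_4 = 1*1682 + 345 = 2027, q_4 = 1*39 + 8 = 47.
  i=5: a_5=7, p_5 = 7*2027 + 1682 = 15871, q_5 = 7*47 + 39 = 368.
Check: 15871^2 - 1860*368^2 = 251888641 - 251888640 = 1, so (x, y) = (15871, 368) solves the equation, and by the theorem it is the least positive solution.

(x, y) = (15871, 368)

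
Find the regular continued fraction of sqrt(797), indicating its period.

[28; (4, 3, 13, 1, 4, 4, 1, 13, 3, 4, 56)]

Write x_i = (sqrt(797) + m_i)/d_i with (m_0, d_0) = (0, 1). a_0 = floor(sqrt(797)) = 28, since 28^2 = 784 <= 797 < 841 = 29^2.
Iterate m_{i+1} = d_i*a_i - m_i, d_{i+1} = (797 - m_{i+1}^2)/d_i, a_{i+1} = floor((a_0 + m_{i+1})/d_{i+1}):
  m_1 = 1*28 - 0 = 28, d_1 = (797 - 28^2)/1 = 13/1 = 13, a_1 = floor((28 + 28)/13) = 4.
  m_2 = 13*4 - 28 = 24, d_2 = (797 - 24^2)/13 = 221/13 = 17, a_2 = floor((28 + 24)/17) = 3.
  m_3 = 17*3 - 24 = 27, d_3 = (797 - 27^2)/17 = 68/17 = 4, a_3 = floor((28 + 27)/4) = 13.
  m_4 = 4*13 - 27 = 25, d_4 = (797 - 25^2)/4 = 172/4 = 43, a_4 = floor((28 + 25)/43) = 1.
  m_5 = 43*1 - 25 = 18, d_5 = (797 - 18^2)/43 = 473/43 = 11, a_5 = floor((28 + 18)/11) = 4.
  m_6 = 11*4 - 18 = 26, d_6 = (797 - 26^2)/11 = 121/11 = 11, a_6 = floor((28 + 26)/11) = 4.
  m_7 = 11*4 - 26 = 18, d_7 = (797 - 18^2)/11 = 473/11 = 43, a_7 = floor((28 + 18)/43) = 1.
  m_8 = 43*1 - 18 = 25, d_8 = (797 - 25^2)/43 = 172/43 = 4, a_8 = floor((28 + 25)/4) = 13.
  m_9 = 4*13 - 25 = 27, d_9 = (797 - 27^2)/4 = 68/4 = 17, a_9 = floor((28 + 27)/17) = 3.
  m_10 = 17*3 - 27 = 24, d_10 = (797 - 24^2)/17 = 221/17 = 13, a_10 = floor((28 + 24)/13) = 4.
  m_11 = 13*4 - 24 = 28, d_11 = (797 - 28^2)/13 = 13/13 = 1, a_11 = floor((28 + 28)/1) = 56.
  m_12 = 1*56 - 28 = 28, d_12 = (797 - 28^2)/1 = 13/1 = 13: (m_12, d_12) = (m_1, d_1) = (28, 13), so from here the quotients repeat a_1, ..., a_11; the period length is 11.
Hence the expansion of sqrt(797) is a_0 = 28 followed by the repeating block 4, 3, 13, 1, 4, 4, 1, 13, 3, 4, 56 (period 11).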